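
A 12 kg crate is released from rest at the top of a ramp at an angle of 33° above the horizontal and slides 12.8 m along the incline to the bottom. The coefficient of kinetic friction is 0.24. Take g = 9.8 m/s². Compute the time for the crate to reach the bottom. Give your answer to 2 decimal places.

2.76 s

The weight component along the incline is mg sin 33° = 64.050 N and the normal force is N = mg cos 33° = 98.628 N.
Friction up the slope is f = μN = 0.24 × 98.628 = 23.671 N, so the net downslope force is 64.050 − 23.671 = 40.379 N and a = 40.379 / 12 = 3.3649 m/s².
Starting from rest, L = ½at², so t = √(2L/a) = √(2 × 12.8 / 3.3649) = 2.7583 s.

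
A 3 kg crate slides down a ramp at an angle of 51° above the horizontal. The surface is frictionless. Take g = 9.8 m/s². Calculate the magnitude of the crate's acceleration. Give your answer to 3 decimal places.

Resolving the weight along the incline: the component pulling the crate down the slope is mg sin 51° = 3 × 9.8 × 0.7771 = 22.847 N, and the normal force is N = mg cos 51° = 3 × 9.8 × 0.6293 = 18.501 N.
With no friction the net force along the incline is 22.847 N, so a = g sin 51° = 22.847 / 3 = 7.6157 m/s².

7.616 m/s²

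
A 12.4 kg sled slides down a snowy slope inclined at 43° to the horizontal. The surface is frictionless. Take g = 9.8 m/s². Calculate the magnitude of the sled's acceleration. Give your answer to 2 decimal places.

6.68 m/s²

Resolving the weight along the incline: the component pulling the sled down the slope is mg sin 43° = 12.4 × 9.8 × 0.6820 = 82.877 N, and the normal force is N = mg cos 43° = 12.4 × 9.8 × 0.7314 = 88.880 N.
With no friction the net force along the incline is 82.877 N, so a = g sin 43° = 82.877 / 12.4 = 6.6836 m/s².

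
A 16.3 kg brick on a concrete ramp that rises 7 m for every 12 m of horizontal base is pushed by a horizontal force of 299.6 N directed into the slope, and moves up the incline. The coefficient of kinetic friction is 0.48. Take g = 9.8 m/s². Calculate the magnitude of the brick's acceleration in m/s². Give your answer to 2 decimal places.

The horizontal push has components F cos 30.26° = 299.6 × 0.8638 = 258.794 N up the incline and F sin 30.26° = 299.6 × 0.5039 = 150.968 N pressing into the surface.
The normal force is therefore N = mg cos 30.26° + F sin 30.26° = 137.983 + 150.968 = 288.951 N, and kinetic friction down the slope is μN = 0.48 × 288.951 = 138.696 N.
Along the incline: F cos 30.26° − mg sin 30.26° − μN = ma, so 258.794 − 80.493 − 138.696 = 16.3 a, giving a = 2.4298 m/s².

2.43 m/s²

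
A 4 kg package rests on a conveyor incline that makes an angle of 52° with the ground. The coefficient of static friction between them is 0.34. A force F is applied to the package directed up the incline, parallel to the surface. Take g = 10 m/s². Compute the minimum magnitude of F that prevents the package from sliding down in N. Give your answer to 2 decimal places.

The normal force is N = mg cos 52° = 24.626 N. With F at its minimum the package is on the verge of sliding down, so static friction is at its maximum μ_s N = 0.34 × 24.626 = 8.373 N and acts up the slope.
Equilibrium along the incline: F + μ_s N = mg sin 52°, so F = 31.520 − 8.373 = 23.147 N.

23.15 N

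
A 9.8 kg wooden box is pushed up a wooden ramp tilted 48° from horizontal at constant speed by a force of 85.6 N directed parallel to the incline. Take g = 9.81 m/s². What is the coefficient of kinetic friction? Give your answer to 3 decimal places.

0.220

At constant speed ΣF = 0 along the incline. The applied 85.6 N acts up the slope; the weight component mg sin 48° = 71.444 N and kinetic friction μN both act down the slope.
So 85.6 = 71.444 + μ × 64.329, giving μ = (85.6 − 71.444) / 64.329 = 0.2201.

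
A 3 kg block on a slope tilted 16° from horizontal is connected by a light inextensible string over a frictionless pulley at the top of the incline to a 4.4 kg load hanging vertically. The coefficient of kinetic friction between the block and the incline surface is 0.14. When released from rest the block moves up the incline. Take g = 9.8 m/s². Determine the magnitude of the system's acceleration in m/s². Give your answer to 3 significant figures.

For the block on the incline: the weight component along the slope is m₁g sin 16° = 3 × 9.8 × 0.2756 = 8.103 N and the normal force is N = m₁g cos 16° = 28.261 N.
Kinetic friction opposes the block's motion up the incline: f = μN = 0.14 × 28.261 = 3.957 N acting down the slope.
Newton's second law for the block (up-slope positive): T − 8.103 − 3.957 = 3 a. For the hanging load (downward positive): 4.4 × 9.8 − T = 4.4 a.
Adding the two equations eliminates T: 31.060 = 7.4 a, so a = 4.1973 m/s².

4.20 m/s²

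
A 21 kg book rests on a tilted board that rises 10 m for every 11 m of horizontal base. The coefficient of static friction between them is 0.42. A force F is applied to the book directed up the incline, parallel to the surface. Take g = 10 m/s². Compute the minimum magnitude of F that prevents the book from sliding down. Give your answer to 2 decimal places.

The normal force is N = mg cos 42.27° = 155.387 N. With F at its minimum the book is on the verge of sliding down, so static friction is at its maximum μ_s N = 0.42 × 155.387 = 65.263 N and acts up the slope.
Equilibrium along the incline: F + μ_s N = mg sin 42.27°, so F = 141.261 − 65.263 = 75.998 N.

76.00 N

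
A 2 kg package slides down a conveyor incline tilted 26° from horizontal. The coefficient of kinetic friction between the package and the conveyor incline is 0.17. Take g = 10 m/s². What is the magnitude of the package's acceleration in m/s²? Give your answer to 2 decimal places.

Resolving the weight along the incline: the component pulling the package down the slope is mg sin 26° = 2 × 10 × 0.4384 = 8.768 N, and the normal force is N = mg cos 26° = 2 × 10 × 0.8988 = 17.976 N.
Kinetic friction acts up the slope with magnitude f = μN = 0.17 × 17.976 = 3.056 N.
Net force along the incline is 8.768 − 3.056 = 5.712 N, so a = 5.712 / 2 = 2.8560 m/s².

2.86 m/s²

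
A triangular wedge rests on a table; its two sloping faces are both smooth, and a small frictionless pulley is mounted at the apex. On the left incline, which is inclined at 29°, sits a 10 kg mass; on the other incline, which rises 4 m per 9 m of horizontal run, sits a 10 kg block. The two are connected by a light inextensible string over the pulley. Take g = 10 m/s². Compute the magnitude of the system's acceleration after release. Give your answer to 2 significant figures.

0.39 m/s²

Resolve each weight along its own incline: the 10 kg mass has component 10 × 10 × sin 29° = 48.481 N down its slope, and the 10 kg mass has 10 × 10 × sin 23.96° = 40.614 N down its slope.
The 10 kg side's 48.481 N exceeds the other side's 40.614 N, so that mass slides down and the 10 kg mass slides up. Taking that direction as positive, Newton's second law for the whole system gives 48.481 − 40.614 = (10 + 10) a, so a = 7.867 / 20 = 0.3933 m/s².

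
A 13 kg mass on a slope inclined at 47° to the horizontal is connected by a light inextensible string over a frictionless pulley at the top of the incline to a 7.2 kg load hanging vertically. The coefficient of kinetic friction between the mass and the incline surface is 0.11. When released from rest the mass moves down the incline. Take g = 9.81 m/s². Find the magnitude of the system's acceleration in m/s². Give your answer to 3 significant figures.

0.647 m/s²

For the mass on the incline: the weight component along the slope is m₁g sin 47° = 13 × 9.81 × 0.7314 = 93.275 N and the normal force is N = m₁g cos 47° = 86.975 N.
Kinetic friction opposes the mass's motion down the incline: f = μN = 0.11 × 86.975 = 9.567 N acting up the slope.
Newton's second law for the mass (down-slope positive): 93.275 − 9.567 − T = 13 a. For the hanging load (upward positive): T − 7.2 × 9.81 = 7.2 a.
Adding the two equations eliminates T: 13.076 = 20.2 a, so a = 0.6473 m/s².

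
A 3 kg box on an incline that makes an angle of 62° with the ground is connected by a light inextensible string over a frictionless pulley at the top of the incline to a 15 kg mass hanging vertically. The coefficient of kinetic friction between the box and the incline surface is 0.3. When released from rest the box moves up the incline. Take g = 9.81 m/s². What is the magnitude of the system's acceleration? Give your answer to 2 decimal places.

For the box on the incline: the weight component along the slope is m₁g sin 62° = 3 × 9.81 × 0.8829 = 25.984 N and the normal force is N = m₁g cos 62° = 13.817 N.
Kinetic friction opposes the box's motion up the incline: f = μN = 0.3 × 13.817 = 4.145 N acting down the slope.
Newton's second law for the box (up-slope positive): T − 25.984 − 4.145 = 3 a. For the hanging mass (downward positive): 15 × 9.81 − T = 15 a.
Adding the two equations eliminates T: 117.021 = 18 a, so a = 6.5012 m/s².

6.50 m/s²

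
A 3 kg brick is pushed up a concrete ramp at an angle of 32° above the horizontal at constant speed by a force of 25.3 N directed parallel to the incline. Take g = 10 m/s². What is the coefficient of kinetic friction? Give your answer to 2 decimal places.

0.37

At constant speed ΣF = 0 along the incline. The applied 25.3 N acts up the slope; the weight component mg sin 32° = 15.898 N and kinetic friction μN both act down the slope.
So 25.3 = 15.898 + μ × 25.441, giving μ = (25.3 − 15.898) / 25.441 = 0.3696.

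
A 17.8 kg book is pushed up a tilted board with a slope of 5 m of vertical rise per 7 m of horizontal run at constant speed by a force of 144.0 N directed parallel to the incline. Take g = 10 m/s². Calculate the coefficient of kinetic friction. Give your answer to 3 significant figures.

0.280

At constant speed ΣF = 0 along the incline. The applied 144.0 N acts up the slope; the weight component mg sin 35.54° = 103.460 N and kinetic friction μN both act down the slope.
So 144.0 = 103.460 + μ × 144.845, giving μ = (144.0 − 103.460) / 144.845 = 0.2799.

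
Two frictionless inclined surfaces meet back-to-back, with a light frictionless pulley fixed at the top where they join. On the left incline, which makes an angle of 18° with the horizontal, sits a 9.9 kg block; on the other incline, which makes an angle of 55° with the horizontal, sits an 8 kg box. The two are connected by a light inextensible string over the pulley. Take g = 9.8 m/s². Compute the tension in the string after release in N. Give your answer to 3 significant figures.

Resolve each weight along its own incline: the 9.9 kg mass has component 9.9 × 9.8 × sin 18° = 29.981 N down its slope, and the 8 kg mass has 8 × 9.8 × sin 55° = 64.222 N down its slope.
The 8 kg side's 64.222 N exceeds the other side's 29.981 N, so that mass slides down and the 9.9 kg mass slides up. Taking that direction as positive, Newton's second law for the whole system gives 64.222 − 29.981 = (9.9 + 8) a, so a = 34.241 / 17.9 = 1.9129 m/s².
For the 9.9 kg mass (up-slope positive): T − 29.981 = 9.9 × 1.9129, so T = 48.919 N.

48.9 N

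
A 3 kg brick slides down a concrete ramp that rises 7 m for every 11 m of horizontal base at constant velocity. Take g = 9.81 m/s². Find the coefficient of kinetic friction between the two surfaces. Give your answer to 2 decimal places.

At constant velocity the net force along the incline is zero: mg sin 32.47° = μ mg cos 32.47°.
So μ = tan 32.47° = 0.5369 / 0.8437 = 0.6364.

0.64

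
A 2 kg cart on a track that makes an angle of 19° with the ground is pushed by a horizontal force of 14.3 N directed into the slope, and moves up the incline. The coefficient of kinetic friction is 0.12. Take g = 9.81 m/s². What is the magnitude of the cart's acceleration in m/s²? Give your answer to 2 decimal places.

The horizontal push has components F cos 19° = 14.3 × 0.9455 = 13.521 N up the incline and F sin 19° = 14.3 × 0.3256 = 4.656 N pressing into the surface.
The normal force is therefore N = mg cos 19° + F sin 19° = 18.551 + 4.656 = 23.207 N, and kinetic friction down the slope is μN = 0.12 × 23.207 = 2.785 N.
Along the incline: F cos 19° − mg sin 19° − μN = ma, so 13.521 − 6.388 − 2.785 = 2 a, giving a = 2.1740 m/s².

2.17 m/s²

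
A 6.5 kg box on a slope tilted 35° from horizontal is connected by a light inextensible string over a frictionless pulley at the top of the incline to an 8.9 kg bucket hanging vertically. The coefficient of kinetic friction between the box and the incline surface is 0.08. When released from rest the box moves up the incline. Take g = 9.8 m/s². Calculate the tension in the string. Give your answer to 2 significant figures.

For the box on the incline: the weight component along the slope is m₁g sin 35° = 6.5 × 9.8 × 0.5736 = 36.538 N and the normal force is N = m₁g cos 35° = 52.180 N.
Kinetic friction opposes the box's motion up the incline: f = μN = 0.08 × 52.180 = 4.174 N acting down the slope.
Newton's second law for the box (up-slope positive): T − 36.538 − 4.174 = 6.5 a. For the hanging bucket (downward positive): 8.9 × 9.8 − T = 8.9 a.
Adding the two equations eliminates T: 46.508 = 15.4 a, so a = 3.0200 m/s².
Then from the hanging bucket's equation, T = 8.9 × (9.8 − 3.0200) = 60.342 N.

60 N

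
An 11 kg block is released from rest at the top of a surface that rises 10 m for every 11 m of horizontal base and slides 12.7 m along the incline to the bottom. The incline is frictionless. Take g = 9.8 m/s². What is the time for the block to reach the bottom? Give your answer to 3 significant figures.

1.96 s

The weight component along the incline is mg sin 42.27° = 72.514 N and the normal force is N = mg cos 42.27° = 79.766 N.
With no friction, a = g sin 42.27° = 6.5922 m/s².
Starting from rest, L = ½at², so t = √(2L/a) = √(2 × 12.7 / 6.5922) = 1.9629 s.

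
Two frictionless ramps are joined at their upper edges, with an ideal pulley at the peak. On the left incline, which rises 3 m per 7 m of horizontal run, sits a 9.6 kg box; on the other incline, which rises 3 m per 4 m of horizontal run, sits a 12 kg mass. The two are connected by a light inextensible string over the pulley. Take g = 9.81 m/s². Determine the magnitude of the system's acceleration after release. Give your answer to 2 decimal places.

Resolve each weight along its own incline: the 9.6 kg mass has component 9.6 × 9.81 × sin 23.20° = 37.098 N down its slope, and the 12 kg mass has 12 × 9.81 × sin 36.87° = 70.632 N down its slope.
The 12 kg side's 70.632 N exceeds the other side's 37.098 N, so that mass slides down and the 9.6 kg mass slides up. Taking that direction as positive, Newton's second law for the whole system gives 70.632 − 37.098 = (9.6 + 12) a, so a = 33.534 / 21.6 = 1.5525 m/s².

1.55 m/s²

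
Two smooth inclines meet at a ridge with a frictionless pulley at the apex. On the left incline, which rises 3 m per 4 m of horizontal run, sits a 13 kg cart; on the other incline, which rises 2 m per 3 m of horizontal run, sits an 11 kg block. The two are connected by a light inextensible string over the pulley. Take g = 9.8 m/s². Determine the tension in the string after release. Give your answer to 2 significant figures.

67 N

Resolve each weight along its own incline: the 13 kg mass has component 13 × 9.8 × sin 36.87° = 76.440 N down its slope, and the 11 kg mass has 11 × 9.8 × sin 33.69° = 59.797 N down its slope.
The 13 kg side's 76.440 N exceeds the other side's 59.797 N, so that mass slides down and the 11 kg mass slides up. Taking that direction as positive, Newton's second law for the whole system gives 76.440 − 59.797 = (13 + 11) a, so a = 16.643 / 24 = 0.6935 m/s².
For the 11 kg mass (up-slope positive): T − 59.797 = 11 × 0.6935, so T = 67.425 N.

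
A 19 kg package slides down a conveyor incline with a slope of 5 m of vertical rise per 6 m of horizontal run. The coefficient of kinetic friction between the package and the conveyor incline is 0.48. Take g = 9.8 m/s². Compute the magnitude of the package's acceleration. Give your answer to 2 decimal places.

2.66 m/s²

Resolving the weight along the incline: the component pulling the package down the slope is mg sin 39.81° = 19 × 9.8 × 0.6402 = 119.205 N, and the normal force is N = mg cos 39.81° = 19 × 9.8 × 0.7682 = 143.039 N.
Kinetic friction acts up the slope with magnitude f = μN = 0.48 × 143.039 = 68.659 N.
Net force along the incline is 119.205 − 68.659 = 50.546 N, so a = 50.546 / 19 = 2.6603 m/s².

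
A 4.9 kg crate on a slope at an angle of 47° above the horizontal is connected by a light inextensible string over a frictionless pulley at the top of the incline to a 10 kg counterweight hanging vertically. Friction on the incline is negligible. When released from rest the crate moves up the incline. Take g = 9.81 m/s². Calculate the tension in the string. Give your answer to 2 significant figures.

For the crate on the incline: the weight component along the slope is m₁g sin 47° = 4.9 × 9.81 × 0.7314 = 35.158 N and the normal force is N = m₁g cos 47° = 32.783 N.
Newton's second law for the crate (up-slope positive): T − 35.158 = 4.9 a. For the hanging counterweight (downward positive): 10 × 9.81 − T = 10 a.
Adding the two equations eliminates T: 62.942 = 14.9 a, so a = 4.2243 m/s².
Then from the hanging counterweight's equation, T = 10 × (9.81 − 4.2243) = 55.857 N.

56 N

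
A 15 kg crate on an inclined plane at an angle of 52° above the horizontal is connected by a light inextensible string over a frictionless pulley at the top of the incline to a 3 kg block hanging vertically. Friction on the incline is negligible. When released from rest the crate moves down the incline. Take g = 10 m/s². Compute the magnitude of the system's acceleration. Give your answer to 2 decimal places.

4.90 m/s²

For the crate on the incline: the weight component along the slope is m₁g sin 52° = 15 × 10 × 0.7880 = 118.200 N and the normal force is N = m₁g cos 52° = 92.349 N.
Newton's second law for the crate (down-slope positive): 118.200 − T = 15 a. For the hanging block (upward positive): T − 3 × 10 = 3 a.
Adding the two equations eliminates T: 88.200 = 18 a, so a = 4.9000 m/s².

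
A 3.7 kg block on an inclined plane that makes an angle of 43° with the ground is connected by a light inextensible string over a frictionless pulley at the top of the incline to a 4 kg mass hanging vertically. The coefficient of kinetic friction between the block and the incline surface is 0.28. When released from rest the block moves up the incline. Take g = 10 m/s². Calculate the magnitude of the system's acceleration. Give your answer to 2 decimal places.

For the block on the incline: the weight component along the slope is m₁g sin 43° = 3.7 × 10 × 0.6820 = 25.234 N and the normal force is N = m₁g cos 43° = 27.060 N.
Kinetic friction opposes the block's motion up the incline: f = μN = 0.28 × 27.060 = 7.577 N acting down the slope.
Newton's second law for the block (up-slope positive): T − 25.234 − 7.577 = 3.7 a. For the hanging mass (downward positive): 4 × 10 − T = 4 a.
Adding the two equations eliminates T: 7.189 = 7.7 a, so a = 0.9336 m/s².

0.93 m/s²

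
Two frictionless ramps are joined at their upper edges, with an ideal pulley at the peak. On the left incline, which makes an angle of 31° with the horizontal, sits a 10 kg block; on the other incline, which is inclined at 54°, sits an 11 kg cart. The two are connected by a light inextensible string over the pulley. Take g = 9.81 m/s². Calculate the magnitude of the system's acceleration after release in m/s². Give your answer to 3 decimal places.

1.751 m/s²

Resolve each weight along its own incline: the 10 kg mass has component 10 × 9.81 × sin 31° = 50.525 N down its slope, and the 11 kg mass has 11 × 9.81 × sin 54° = 87.301 N down its slope.
The 11 kg side's 87.301 N exceeds the other side's 50.525 N, so that mass slides down and the 10 kg mass slides up. Taking that direction as positive, Newton's second law for the whole system gives 87.301 − 50.525 = (10 + 11) a, so a = 36.776 / 21 = 1.7512 m/s².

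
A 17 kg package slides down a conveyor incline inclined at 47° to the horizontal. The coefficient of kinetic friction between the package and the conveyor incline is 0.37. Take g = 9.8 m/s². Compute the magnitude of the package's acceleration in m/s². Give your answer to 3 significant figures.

4.69 m/s²

Resolving the weight along the incline: the component pulling the package down the slope is mg sin 47° = 17 × 9.8 × 0.7314 = 121.851 N, and the normal force is N = mg cos 47° = 17 × 9.8 × 0.6820 = 113.621 N.
Kinetic friction acts up the slope with magnitude f = μN = 0.37 × 113.621 = 42.040 N.
Net force along the incline is 121.851 − 42.040 = 79.811 N, so a = 79.811 / 17 = 4.6948 m/s².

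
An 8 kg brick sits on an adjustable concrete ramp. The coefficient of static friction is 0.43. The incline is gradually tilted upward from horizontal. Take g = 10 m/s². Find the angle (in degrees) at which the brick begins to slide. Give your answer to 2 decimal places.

At the threshold of sliding, static friction is at its maximum μ_s N and exactly balances the weight component along the incline: mg sin θ = μ_s mg cos θ.
Hence tan θ = μ_s = 0.43, so θ = arctan(0.43) = 23.2677°.

23.27°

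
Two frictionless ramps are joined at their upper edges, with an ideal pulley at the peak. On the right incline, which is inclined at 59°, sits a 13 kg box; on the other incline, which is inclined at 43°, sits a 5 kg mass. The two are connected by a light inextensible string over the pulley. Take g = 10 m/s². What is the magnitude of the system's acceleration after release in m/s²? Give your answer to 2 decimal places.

4.30 m/s²

Resolve each weight along its own incline: the 13 kg mass has component 13 × 10 × sin 59° = 111.432 N down its slope, and the 5 kg mass has 5 × 10 × sin 43° = 34.100 N down its slope.
The 13 kg side's 111.432 N exceeds the other side's 34.100 N, so that mass slides down and the 5 kg mass slides up. Taking that direction as positive, Newton's second law for the whole system gives 111.432 − 34.100 = (13 + 5) a, so a = 77.332 / 18 = 4.2962 m/s².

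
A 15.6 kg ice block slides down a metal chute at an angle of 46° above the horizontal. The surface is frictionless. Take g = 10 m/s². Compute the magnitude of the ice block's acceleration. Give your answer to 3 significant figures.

Resolving the weight along the incline: the component pulling the ice block down the slope is mg sin 46° = 15.6 × 10 × 0.7193 = 112.211 N, and the normal force is N = mg cos 46° = 15.6 × 10 × 0.6947 = 108.373 N.
With no friction the net force along the incline is 112.211 N, so a = g sin 46° = 112.211 / 15.6 = 7.1930 m/s².

7.19 m/s²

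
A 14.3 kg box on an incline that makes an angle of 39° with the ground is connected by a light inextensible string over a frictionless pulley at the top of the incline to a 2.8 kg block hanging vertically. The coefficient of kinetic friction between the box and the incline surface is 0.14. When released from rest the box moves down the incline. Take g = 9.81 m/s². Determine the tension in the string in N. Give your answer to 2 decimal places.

34.93 N

For the box on the incline: the weight component along the slope is m₁g sin 39° = 14.3 × 9.81 × 0.6293 = 88.280 N and the normal force is N = m₁g cos 39° = 109.020 N.
Kinetic friction opposes the box's motion down the incline: f = μN = 0.14 × 109.020 = 15.263 N acting up the slope.
Newton's second law for the box (down-slope positive): 88.280 − 15.263 − T = 14.3 a. For the hanging block (upward positive): T − 2.8 × 9.81 = 2.8 a.
Adding the two equations eliminates T: 45.549 = 17.1 a, so a = 2.6637 m/s².
Then from the hanging block's equation, T = 2.8 × (9.81 + 2.6637) = 34.926 N.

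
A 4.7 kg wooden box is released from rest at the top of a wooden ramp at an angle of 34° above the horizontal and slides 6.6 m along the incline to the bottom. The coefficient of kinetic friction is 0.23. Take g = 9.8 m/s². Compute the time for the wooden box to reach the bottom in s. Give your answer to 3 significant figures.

1.91 s

The weight component along the incline is mg sin 34° = 25.756 N and the normal force is N = mg cos 34° = 38.185 N.
Friction up the slope is f = μN = 0.23 × 38.185 = 8.783 N, so the net downslope force is 25.756 − 8.783 = 16.973 N and a = 16.973 / 4.7 = 3.6113 m/s².
Starting from rest, L = ½at², so t = √(2L/a) = √(2 × 6.6 / 3.6113) = 1.9119 s.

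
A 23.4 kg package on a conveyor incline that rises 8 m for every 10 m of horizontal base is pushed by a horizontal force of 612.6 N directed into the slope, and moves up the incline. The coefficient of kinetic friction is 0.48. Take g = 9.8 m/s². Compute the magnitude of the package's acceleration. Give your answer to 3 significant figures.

2.80 m/s²

The horizontal push has components F cos 38.66° = 612.6 × 0.7809 = 478.379 N up the incline and F sin 38.66° = 612.6 × 0.6247 = 382.691 N pressing into the surface.
The normal force is therefore N = mg cos 38.66° + F sin 38.66° = 179.076 + 382.691 = 561.767 N, and kinetic friction down the slope is μN = 0.48 × 561.767 = 269.648 N.
Along the incline: F cos 38.66° − mg sin 38.66° − μN = ma, so 478.379 − 143.256 − 269.648 = 23.4 a, giving a = 2.7981 m/s².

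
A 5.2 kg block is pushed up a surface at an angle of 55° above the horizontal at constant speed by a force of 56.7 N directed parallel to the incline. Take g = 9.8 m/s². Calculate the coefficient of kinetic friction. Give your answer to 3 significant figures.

At constant speed ΣF = 0 along the incline. The applied 56.7 N acts up the slope; the weight component mg sin 55° = 41.744 N and kinetic friction μN both act down the slope.
So 56.7 = 41.744 + μ × 29.229, giving μ = (56.7 − 41.744) / 29.229 = 0.5117.

0.512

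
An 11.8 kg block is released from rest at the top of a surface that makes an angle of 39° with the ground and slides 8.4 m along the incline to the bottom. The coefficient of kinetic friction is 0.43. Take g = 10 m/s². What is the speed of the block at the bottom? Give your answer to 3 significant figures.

The weight component along the incline is mg sin 39° = 74.260 N and the normal force is N = mg cos 39° = 91.703 N.
Friction up the slope is f = μN = 0.43 × 91.703 = 39.432 N, so the net downslope force is 74.260 − 39.432 = 34.828 N and a = 34.828 / 11.8 = 2.9515 m/s².
Starting from rest over a distance of 8.4 m, v² = 2aL = 2 × 2.9515 × 8.4 = 49.5852, so v = 7.0417 m/s.

7.04 m/s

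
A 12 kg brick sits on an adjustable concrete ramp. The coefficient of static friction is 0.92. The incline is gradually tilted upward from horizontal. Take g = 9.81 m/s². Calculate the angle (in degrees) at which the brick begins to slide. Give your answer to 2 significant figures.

At the threshold of sliding, static friction is at its maximum μ_s N and exactly balances the weight component along the incline: mg sin θ = μ_s mg cos θ.
Hence tan θ = μ_s = 0.92, so θ = arctan(0.92) = 42.6141°.

43°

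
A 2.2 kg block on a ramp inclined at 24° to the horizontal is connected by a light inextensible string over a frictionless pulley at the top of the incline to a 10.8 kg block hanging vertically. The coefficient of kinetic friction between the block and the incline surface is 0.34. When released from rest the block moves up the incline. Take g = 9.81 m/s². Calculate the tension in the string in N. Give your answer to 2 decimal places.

For the block on the incline: the weight component along the slope is m₁g sin 24° = 2.2 × 9.81 × 0.4067 = 8.777 N and the normal force is N = m₁g cos 24° = 19.716 N.
Kinetic friction opposes the block's motion up the incline: f = μN = 0.34 × 19.716 = 6.703 N acting down the slope.
Newton's second law for the block (up-slope positive): T − 8.777 − 6.703 = 2.2 a. For the hanging block (downward positive): 10.8 × 9.81 − T = 10.8 a.
Adding the two equations eliminates T: 90.468 = 13 a, so a = 6.9591 m/s².
Then from the hanging block's equation, T = 10.8 × (9.81 − 6.9591) = 30.790 N.

30.79 N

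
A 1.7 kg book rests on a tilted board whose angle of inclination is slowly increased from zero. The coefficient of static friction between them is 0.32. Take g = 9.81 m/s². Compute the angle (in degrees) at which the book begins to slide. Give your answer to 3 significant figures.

At the threshold of sliding, static friction is at its maximum μ_s N and exactly balances the weight component along the incline: mg sin θ = μ_s mg cos θ.
Hence tan θ = μ_s = 0.32, so θ = arctan(0.32) = 17.7447°.

17.7°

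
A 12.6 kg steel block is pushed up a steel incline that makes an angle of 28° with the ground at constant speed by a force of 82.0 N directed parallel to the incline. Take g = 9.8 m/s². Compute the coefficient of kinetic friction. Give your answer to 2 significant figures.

At constant speed ΣF = 0 along the incline. The applied 82.0 N acts up the slope; the weight component mg sin 28° = 57.970 N and kinetic friction μN both act down the slope.
So 82.0 = 57.970 + μ × 109.026, giving μ = (82.0 − 57.970) / 109.026 = 0.2204.

0.22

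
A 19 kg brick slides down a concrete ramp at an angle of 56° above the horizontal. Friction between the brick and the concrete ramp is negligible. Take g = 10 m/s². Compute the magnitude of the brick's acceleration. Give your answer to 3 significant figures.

Resolving the weight along the incline: the component pulling the brick down the slope is mg sin 56° = 19 × 10 × 0.8290 = 157.510 N, and the normal force is N = mg cos 56° = 19 × 10 × 0.5592 = 106.248 N.
With no friction the net force along the incline is 157.510 N, so a = g sin 56° = 157.510 / 19 = 8.2900 m/s².

8.29 m/s²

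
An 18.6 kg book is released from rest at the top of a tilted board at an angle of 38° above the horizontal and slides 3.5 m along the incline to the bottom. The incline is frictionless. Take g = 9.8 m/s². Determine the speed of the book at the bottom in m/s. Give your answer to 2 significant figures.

The weight component along the incline is mg sin 38° = 112.223 N and the normal force is N = mg cos 38° = 143.639 N.
With no friction, a = g sin 38° = 6.0335 m/s².
Starting from rest over a distance of 3.5 m, v² = 2aL = 2 × 6.0335 × 3.5 = 42.2345, so v = 6.4988 m/s.

6.5 m/s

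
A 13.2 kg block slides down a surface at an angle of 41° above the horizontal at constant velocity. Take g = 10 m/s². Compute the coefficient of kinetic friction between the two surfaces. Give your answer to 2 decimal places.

At constant velocity the net force along the incline is zero: mg sin 41° = μ mg cos 41°.
So μ = tan 41° = 0.6561 / 0.7547 = 0.8694.

0.87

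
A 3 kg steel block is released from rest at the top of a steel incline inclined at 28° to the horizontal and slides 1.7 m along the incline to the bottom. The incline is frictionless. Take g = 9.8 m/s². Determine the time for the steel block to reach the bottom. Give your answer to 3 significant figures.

The weight component along the incline is mg sin 28° = 13.802 N and the normal force is N = mg cos 28° = 25.959 N.
With no friction, a = g sin 28° = 4.6008 m/s².
Starting from rest, L = ½at², so t = √(2L/a) = √(2 × 1.7 / 4.6008) = 0.8597 s.

0.860 s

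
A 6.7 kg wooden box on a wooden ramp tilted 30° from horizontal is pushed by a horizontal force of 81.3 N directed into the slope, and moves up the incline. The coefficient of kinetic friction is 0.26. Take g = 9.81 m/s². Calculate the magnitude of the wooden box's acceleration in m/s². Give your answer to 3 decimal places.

The horizontal push has components F cos 30° = 81.3 × 0.8660 = 70.406 N up the incline and F sin 30° = 81.3 × 0.5000 = 40.650 N pressing into the surface.
The normal force is therefore N = mg cos 30° + F sin 30° = 56.920 + 40.650 = 97.570 N, and kinetic friction down the slope is μN = 0.26 × 97.570 = 25.368 N.
Along the incline: F cos 30° − mg sin 30° − μN = ma, so 70.406 − 32.864 − 25.368 = 6.7 a, giving a = 1.8170 m/s².

1.817 m/s²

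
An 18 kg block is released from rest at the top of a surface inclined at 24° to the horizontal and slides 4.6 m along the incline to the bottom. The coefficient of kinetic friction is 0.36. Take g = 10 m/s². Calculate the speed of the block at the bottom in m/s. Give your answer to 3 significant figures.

2.68 m/s

The weight component along the incline is mg sin 24° = 73.213 N and the normal force is N = mg cos 24° = 164.438 N.
Friction up the slope is f = μN = 0.36 × 164.438 = 59.198 N, so the net downslope force is 73.213 − 59.198 = 14.015 N and a = 14.015 / 18 = 0.7786 m/s².
Starting from rest over a distance of 4.6 m, v² = 2aL = 2 × 0.7786 × 4.6 = 7.1631, so v = 2.6764 m/s.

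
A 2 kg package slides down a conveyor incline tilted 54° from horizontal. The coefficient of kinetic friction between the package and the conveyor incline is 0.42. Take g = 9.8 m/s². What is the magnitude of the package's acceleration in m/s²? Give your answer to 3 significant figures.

5.51 m/s²

Resolving the weight along the incline: the component pulling the package down the slope is mg sin 54° = 2 × 9.8 × 0.8090 = 15.856 N, and the normal force is N = mg cos 54° = 2 × 9.8 × 0.5878 = 11.521 N.
Kinetic friction acts up the slope with magnitude f = μN = 0.42 × 11.521 = 4.839 N.
Net force along the incline is 15.856 − 4.839 = 11.017 N, so a = 11.017 / 2 = 5.5085 m/s².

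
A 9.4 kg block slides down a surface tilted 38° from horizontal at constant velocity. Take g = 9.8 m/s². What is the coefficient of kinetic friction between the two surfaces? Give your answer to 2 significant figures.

At constant velocity the net force along the incline is zero: mg sin 38° = μ mg cos 38°.
So μ = tan 38° = 0.6157 / 0.7880 = 0.7813.

0.78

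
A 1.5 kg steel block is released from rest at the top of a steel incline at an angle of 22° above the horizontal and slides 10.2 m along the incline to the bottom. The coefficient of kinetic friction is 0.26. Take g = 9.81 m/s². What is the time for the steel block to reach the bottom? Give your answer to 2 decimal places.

3.95 s

The weight component along the incline is mg sin 22° = 5.512 N and the normal force is N = mg cos 22° = 13.644 N.
Friction up the slope is f = μN = 0.26 × 13.644 = 3.547 N, so the net downslope force is 5.512 − 3.547 = 1.965 N and a = 1.965 / 1.5 = 1.3100 m/s².
Starting from rest, L = ½at², so t = √(2L/a) = √(2 × 10.2 / 1.3100) = 3.9462 s.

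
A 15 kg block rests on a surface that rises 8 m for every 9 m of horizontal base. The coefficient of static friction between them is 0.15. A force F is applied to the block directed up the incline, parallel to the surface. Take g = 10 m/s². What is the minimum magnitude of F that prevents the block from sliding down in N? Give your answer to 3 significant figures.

The normal force is N = mg cos 41.63° = 112.111 N. With F at its minimum the block is on the verge of sliding down, so static friction is at its maximum μ_s N = 0.15 × 112.111 = 16.817 N and acts up the slope.
Equilibrium along the incline: F + μ_s N = mg sin 41.63°, so F = 99.655 − 16.817 = 82.838 N.

82.8 N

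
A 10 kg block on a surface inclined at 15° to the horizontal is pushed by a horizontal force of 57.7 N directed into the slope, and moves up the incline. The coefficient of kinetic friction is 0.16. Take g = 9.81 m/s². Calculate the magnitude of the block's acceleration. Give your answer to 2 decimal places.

The horizontal push has components F cos 15° = 57.7 × 0.9659 = 55.732 N up the incline and F sin 15° = 57.7 × 0.2588 = 14.933 N pressing into the surface.
The normal force is therefore N = mg cos 15° + F sin 15° = 94.755 + 14.933 = 109.688 N, and kinetic friction down the slope is μN = 0.16 × 109.688 = 17.550 N.
Along the incline: F cos 15° − mg sin 15° − μN = ma, so 55.732 − 25.388 − 17.550 = 10 a, giving a = 1.2794 m/s².

1.28 m/s²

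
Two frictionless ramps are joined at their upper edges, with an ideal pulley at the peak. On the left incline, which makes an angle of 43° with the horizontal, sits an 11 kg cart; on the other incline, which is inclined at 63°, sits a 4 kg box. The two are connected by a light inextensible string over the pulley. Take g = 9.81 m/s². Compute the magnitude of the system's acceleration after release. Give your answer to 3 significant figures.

Resolve each weight along its own incline: the 11 kg mass has component 11 × 9.81 × sin 43° = 73.594 N down its slope, and the 4 kg mass has 4 × 9.81 × sin 63° = 34.963 N down its slope.
The 11 kg side's 73.594 N exceeds the other side's 34.963 N, so that mass slides down and the 4 kg mass slides up. Taking that direction as positive, Newton's second law for the whole system gives 73.594 − 34.963 = (11 + 4) a, so a = 38.631 / 15 = 2.5754 m/s².

2.58 m/s²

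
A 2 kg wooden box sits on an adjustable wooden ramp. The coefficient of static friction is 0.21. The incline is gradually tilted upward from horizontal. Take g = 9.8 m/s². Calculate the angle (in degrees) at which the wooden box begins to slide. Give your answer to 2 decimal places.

11.86°

At the threshold of sliding, static friction is at its maximum μ_s N and exactly balances the weight component along the incline: mg sin θ = μ_s mg cos θ.
Hence tan θ = μ_s = 0.21, so θ = arctan(0.21) = 11.8598°.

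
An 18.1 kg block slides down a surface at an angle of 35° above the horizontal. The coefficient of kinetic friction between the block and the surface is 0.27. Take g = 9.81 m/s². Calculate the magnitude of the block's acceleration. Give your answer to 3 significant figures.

Resolving the weight along the incline: the component pulling the block down the slope is mg sin 35° = 18.1 × 9.81 × 0.5736 = 101.849 N, and the normal force is N = mg cos 35° = 18.1 × 9.81 × 0.8192 = 145.458 N.
Kinetic friction acts up the slope with magnitude f = μN = 0.27 × 145.458 = 39.274 N.
Net force along the incline is 101.849 − 39.274 = 62.575 N, so a = 62.575 / 18.1 = 3.4572 m/s².

3.46 m/s²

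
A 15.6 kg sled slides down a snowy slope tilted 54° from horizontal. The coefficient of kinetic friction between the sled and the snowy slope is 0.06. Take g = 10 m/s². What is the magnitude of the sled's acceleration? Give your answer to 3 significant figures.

7.74 m/s²

Resolving the weight along the incline: the component pulling the sled down the slope is mg sin 54° = 15.6 × 10 × 0.8090 = 126.204 N, and the normal force is N = mg cos 54° = 15.6 × 10 × 0.5878 = 91.697 N.
Kinetic friction acts up the slope with magnitude f = μN = 0.06 × 91.697 = 5.502 N.
Net force along the incline is 126.204 − 5.502 = 120.702 N, so a = 120.702 / 15.6 = 7.7373 m/s².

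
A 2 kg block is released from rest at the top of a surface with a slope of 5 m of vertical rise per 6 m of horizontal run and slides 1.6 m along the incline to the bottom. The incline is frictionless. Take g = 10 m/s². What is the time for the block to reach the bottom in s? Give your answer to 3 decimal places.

The weight component along the incline is mg sin 39.81° = 12.804 N and the normal force is N = mg cos 39.81° = 15.364 N.
With no friction, a = g sin 39.81° = 6.4018 m/s².
Starting from rest, L = ½at², so t = √(2L/a) = √(2 × 1.6 / 6.4018) = 0.7070 s.

0.707 s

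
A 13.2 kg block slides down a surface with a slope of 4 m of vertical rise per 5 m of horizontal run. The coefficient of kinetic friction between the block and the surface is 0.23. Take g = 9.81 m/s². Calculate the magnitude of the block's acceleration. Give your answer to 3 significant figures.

4.37 m/s²

Resolving the weight along the incline: the component pulling the block down the slope is mg sin 38.66° = 13.2 × 9.81 × 0.6247 = 80.894 N, and the normal force is N = mg cos 38.66° = 13.2 × 9.81 × 0.7809 = 101.120 N.
Kinetic friction acts up the slope with magnitude f = μN = 0.23 × 101.120 = 23.258 N.
Net force along the incline is 80.894 − 23.258 = 57.636 N, so a = 57.636 / 13.2 = 4.3664 m/s².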